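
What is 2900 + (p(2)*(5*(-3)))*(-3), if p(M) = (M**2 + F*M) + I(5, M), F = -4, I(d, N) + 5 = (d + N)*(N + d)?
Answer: 4700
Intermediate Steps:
I(d, N) = -5 + (N + d)**2 (I(d, N) = -5 + (d + N)*(N + d) = -5 + (N + d)*(N + d) = -5 + (N + d)**2)
p(M) = -5 + M**2 + (5 + M)**2 - 4*M (p(M) = (M**2 - 4*M) + (-5 + (M + 5)**2) = (M**2 - 4*M) + (-5 + (5 + M)**2) = -5 + M**2 + (5 + M)**2 - 4*M)
2900 + (p(2)*(5*(-3)))*(-3) = 2900 + ((20 + 2*2**2 + 6*2)*(5*(-3)))*(-3) = 2900 + ((20 + 2*4 + 12)*(-15))*(-3) = 2900 + ((20 + 8 + 12)*(-15))*(-3) = 2900 + (40*(-15))*(-3) = 2900 - 600*(-3) = 2900 + 1800 = 4700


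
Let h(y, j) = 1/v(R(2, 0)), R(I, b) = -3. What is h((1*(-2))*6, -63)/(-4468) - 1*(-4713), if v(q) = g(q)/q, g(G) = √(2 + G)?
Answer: 4713 - 3*I/4468 ≈ 4713.0 - 0.00067144*I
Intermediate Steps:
v(q) = √(2 + q)/q
h(y, j) = 3*I (h(y, j) = 1/(√(2 - 3)/(-3)) = 1/(-I/3) = 3*I)
h((1*(-2))*6, -63)/(-4468) - 1*(-4713) = (3*I)/(-4468) - 1*(-4713) = (3*I)*(-1/4468) + 4713 = -3*I/4468 + 4713 = 4713 - 3*I/4468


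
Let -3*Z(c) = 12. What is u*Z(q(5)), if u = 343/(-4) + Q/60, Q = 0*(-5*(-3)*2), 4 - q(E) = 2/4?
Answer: 343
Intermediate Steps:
q(E) = 7/2 (q(E) = 4 - 2/4 = 4 - 1*1/2 = 4 - 1/2 = 7/2)
Q = 0 (Q = 0*(15*2) = 0*30 = 0)
Z(c) = -4 (Z(c) = -1/3*12 = -4)
u = -343/4 (u = 343/(-4) + 0/60 = 343*(-1/4) + 0*(1/60) = -343/4 + 0 = -343/4 ≈ -85.750)
u*Z(q(5)) = -343/4*(-4) = 343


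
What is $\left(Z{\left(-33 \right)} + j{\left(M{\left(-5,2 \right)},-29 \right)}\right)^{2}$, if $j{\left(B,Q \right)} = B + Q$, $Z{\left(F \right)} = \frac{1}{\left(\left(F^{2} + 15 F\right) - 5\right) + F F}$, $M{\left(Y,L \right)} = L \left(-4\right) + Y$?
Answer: $\frac{4966725625}{2815684} \approx 1763.9$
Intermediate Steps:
$M{\left(Y,L \right)} = Y - 4 L$ ($M{\left(Y,L \right)} = - 4 L + Y = Y - 4 L$)
$Z{\left(F \right)} = \frac{1}{-5 + 2 F^{2} + 15 F}$ ($Z{\left(F \right)} = \frac{1}{\left(-5 + F^{2} + 15 F\right) + F^{2}} = \frac{1}{-5 + 2 F^{2} + 15 F}$)
$\left(Z{\left(-33 \right)} + j{\left(M{\left(-5,2 \right)},-29 \right)}\right)^{2} = \left(\frac{1}{-5 + 2 \left(-33\right)^{2} + 15 \left(-33\right)} - 42\right)^{2} = \left(\frac{1}{-5 + 2 \cdot 1089 - 495} - 42\right)^{2} = \left(\frac{1}{-5 + 2178 - 495} - 42\right)^{2} = \left(\frac{1}{1678} - 42\right)^{2} = \left(- \frac{70475}{1678}\right)^{2} = \frac{4966725625}{2815684}$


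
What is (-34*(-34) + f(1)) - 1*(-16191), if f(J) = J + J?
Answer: 17349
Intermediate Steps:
f(J) = 2*J
(-34*(-34) + f(1)) - 1*(-16191) = (-34*(-34) + 2*1) - 1*(-16191) = (1156 + 2) + 16191 = 1158 + 16191 = 17349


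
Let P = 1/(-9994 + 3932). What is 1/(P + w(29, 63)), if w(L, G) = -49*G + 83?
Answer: -6062/18210249 ≈ -0.00033289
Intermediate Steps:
w(L, G) = 83 - 49*G
P = -1/6062 (P = 1/(-6062) = -1/6062 ≈ -0.00016496)
1/(P + w(29, 63)) = 1/(-1/6062 + (83 - 49*63)) = 1/(-1/6062 + (83 - 3087)) = 1/(-1/6062 - 3004) = 1/(-18210249/6062) = -6062/18210249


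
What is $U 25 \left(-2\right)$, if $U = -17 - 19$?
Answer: $1800$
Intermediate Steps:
$U = -36$
$U 25 \left(-2\right) = \left(-36\right) 25 \left(-2\right) = \left(-900\right) \left(-2\right) = 1800$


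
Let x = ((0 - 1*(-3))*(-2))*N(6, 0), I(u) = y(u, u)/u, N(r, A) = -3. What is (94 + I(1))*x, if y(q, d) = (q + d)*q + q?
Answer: 1746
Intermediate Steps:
y(q, d) = q + q*(d + q) (y(q, d) = (d + q)*q + q = q*(d + q) + q = q + q*(d + q))
I(u) = 1 + 2*u (I(u) = (u*(1 + u + u))/u = (u*(1 + 2*u))/u = 1 + 2*u)
x = 18 (x = ((0 - 1*(-3))*(-2))*(-3) = ((0 + 3)*(-2))*(-3) = (3*(-2))*(-3) = -6*(-3) = 18)
(94 + I(1))*x = (94 + (1 + 2*1))*18 = (94 + (1 + 2))*18 = (94 + 3)*18 = 97*18 = 1746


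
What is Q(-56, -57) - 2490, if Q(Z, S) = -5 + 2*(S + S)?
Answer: -2723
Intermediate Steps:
Q(Z, S) = -5 + 4*S (Q(Z, S) = -5 + 2*(2*S) = -5 + 4*S)
Q(-56, -57) - 2490 = (-5 + 4*(-57)) - 2490 = (-5 - 228) - 2490 = -233 - 2490 = -2723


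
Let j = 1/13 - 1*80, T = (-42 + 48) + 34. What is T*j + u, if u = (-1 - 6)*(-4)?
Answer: -41196/13 ≈ -3168.9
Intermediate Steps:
T = 40 (T = 6 + 34 = 40)
u = 28 (u = -7*(-4) = 28)
j = -1039/13 (j = 1/13 - 80 = -1039/13 ≈ -79.923)
T*j + u = 40*(-1039/13) + 28 = -41560/13 + 28 = -41196/13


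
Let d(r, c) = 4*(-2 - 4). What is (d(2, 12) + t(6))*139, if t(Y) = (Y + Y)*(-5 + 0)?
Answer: -11676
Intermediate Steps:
d(r, c) = -24 (d(r, c) = 4*(-6) = -24)
t(Y) = -10*Y (t(Y) = (2*Y)*(-5) = -10*Y)
(d(2, 12) + t(6))*139 = (-24 - 10*6)*139 = (-24 - 60)*139 = -84*139 = -11676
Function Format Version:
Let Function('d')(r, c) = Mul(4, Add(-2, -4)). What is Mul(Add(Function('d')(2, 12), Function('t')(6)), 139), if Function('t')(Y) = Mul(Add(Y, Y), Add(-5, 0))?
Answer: -11676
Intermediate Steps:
Function('d')(r, c) = -24 (Function('d')(r, c) = Mul(4, -6) = -24)
Function('t')(Y) = Mul(-10, Y) (Function('t')(Y) = Mul(Mul(2, Y), -5) = Mul(-10, Y))
Mul(Add(Function('d')(2, 12), Function('t')(6)), 139) = Mul(Add(-24, Mul(-10, 6)), 139) = Mul(Add(-24, -60), 139) = Mul(-84, 139) = -11676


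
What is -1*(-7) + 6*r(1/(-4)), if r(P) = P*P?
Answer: 59/8 ≈ 7.3750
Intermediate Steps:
r(P) = P²
-1*(-7) + 6*r(1/(-4)) = -1*(-7) + 6*(1/(-4))² = 7 + 6*(-¼)² = 7 + 6*(1/16) = 7 + 3/8 = 59/8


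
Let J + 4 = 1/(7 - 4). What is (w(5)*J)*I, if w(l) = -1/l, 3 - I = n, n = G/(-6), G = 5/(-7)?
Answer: 1331/630 ≈ 2.1127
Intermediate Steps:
G = -5/7 (G = 5*(-1/7) = -5/7 ≈ -0.71429)
n = 5/42 (n = -5/7/(-6) = -5/7*(-1/6) = 5/42 ≈ 0.11905)
I = 121/42 (I = 3 - 1*5/42 = 3 - 5/42 = 121/42 ≈ 2.8810)
J = -11/3 (J = -4 + 1/(7 - 4) = -4 + 1/3 = -11/3 ≈ -3.6667)
(w(5)*J)*I = (-1/5*(-11/3))*(121/42) = (-1*1/5*(-11/3))*(121/42) = -1/5*(-11/3)*(121/42) = (11/15)*(121/42) = 1331/630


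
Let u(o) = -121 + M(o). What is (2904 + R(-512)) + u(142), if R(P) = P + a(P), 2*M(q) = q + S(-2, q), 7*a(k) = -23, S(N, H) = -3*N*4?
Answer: 16455/7 ≈ 2350.7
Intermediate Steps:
S(N, H) = -12*N
a(k) = -23/7 (a(k) = (⅐)*(-23) = -23/7)
M(q) = 12 + q/2 (M(q) = (q - 12*(-2))/2 = (q + 24)/2 = (24 + q)/2 = 12 + q/2)
R(P) = -23/7 + P (R(P) = P - 23/7 = -23/7 + P)
u(o) = -109 + o/2 (u(o) = -121 + (12 + o/2) = -109 + o/2)
(2904 + R(-512)) + u(142) = (2904 + (-23/7 - 512)) + (-109 + (½)*142) = (2904 - 3607/7) + (-109 + 71) = 16721/7 - 38 = 16455/7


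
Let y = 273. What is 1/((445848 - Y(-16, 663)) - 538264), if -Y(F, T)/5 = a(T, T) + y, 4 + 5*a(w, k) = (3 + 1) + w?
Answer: -1/90388 ≈ -1.1063e-5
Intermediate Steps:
a(w, k) = w/5 (a(w, k) = -⅘ + ((3 + 1) + w)/5 = -⅘ + (4 + w)/5 = -⅘ + (⅘ + w/5) = w/5)
Y(F, T) = -1365 - T (Y(F, T) = -5*(T/5 + 273) = -5*(273 + T/5) = -1365 - T)
1/((445848 - Y(-16, 663)) - 538264) = 1/((445848 - (-1365 - 1*663)) - 538264) = 1/((445848 - (-1365 - 663)) - 538264) = 1/((445848 - 1*(-2028)) - 538264) = 1/((445848 + 2028) - 538264) = 1/(447876 - 538264) = 1/(-90388) = -1/90388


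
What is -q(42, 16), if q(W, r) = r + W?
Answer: -58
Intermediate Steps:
q(W, r) = W + r
-q(42, 16) = -(42 + 16) = -1*58 = -58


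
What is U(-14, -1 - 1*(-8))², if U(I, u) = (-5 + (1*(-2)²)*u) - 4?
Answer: 361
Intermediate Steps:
U(I, u) = -9 + 4*u (U(I, u) = (-5 + (1*4)*u) - 4 = (-5 + 4*u) - 4 = -9 + 4*u)
U(-14, -1 - 1*(-8))² = (-9 + 4*(-1 - 1*(-8)))² = (-9 + 4*(-1 + 8))² = (-9 + 4*7)² = (-9 + 28)² = 19² = 361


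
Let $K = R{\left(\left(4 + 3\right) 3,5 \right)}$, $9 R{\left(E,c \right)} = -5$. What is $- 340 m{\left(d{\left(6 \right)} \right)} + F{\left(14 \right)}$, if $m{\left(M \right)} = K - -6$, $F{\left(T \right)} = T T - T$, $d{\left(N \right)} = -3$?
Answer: $- \frac{15022}{9} \approx -1669.1$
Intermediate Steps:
$R{\left(E,c \right)} = - \frac{5}{9}$ ($R{\left(E,c \right)} = \frac{1}{9} \left(-5\right) = - \frac{5}{9}$)
$K = - \frac{5}{9} \approx -0.55556$
$F{\left(T \right)} = T^{2} - T$
$m{\left(M \right)} = \frac{49}{9}$ ($m{\left(M \right)} = - \frac{5}{9} - -6 = - \frac{5}{9} + 6 = \frac{49}{9}$)
$- 340 m{\left(d{\left(6 \right)} \right)} + F{\left(14 \right)} = \left(-340\right) \frac{49}{9} + 14 \left(-1 + 14\right) = - \frac{16660}{9} + 14 \cdot 13 = - \frac{16660}{9} + 182 = - \frac{15022}{9}$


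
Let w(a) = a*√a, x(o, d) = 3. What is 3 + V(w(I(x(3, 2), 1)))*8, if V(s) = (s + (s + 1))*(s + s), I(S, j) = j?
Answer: 51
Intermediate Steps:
w(a) = a^(3/2)
V(s) = 2*s*(1 + 2*s) (V(s) = (s + (1 + s))*(2*s) = (1 + 2*s)*(2*s) = 2*s*(1 + 2*s))
3 + V(w(I(x(3, 2), 1)))*8 = 3 + (2*1^(3/2)*(1 + 2*1^(3/2)))*8 = 3 + (2*1*(1 + 2*1))*8 = 3 + (2*1*(1 + 2))*8 = 3 + (2*1*3)*8 = 3 + 6*8 = 3 + 48 = 51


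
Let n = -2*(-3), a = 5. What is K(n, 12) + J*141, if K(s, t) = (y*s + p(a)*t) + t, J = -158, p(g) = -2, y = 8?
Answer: -22242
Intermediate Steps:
n = 6
K(s, t) = -t + 8*s (K(s, t) = (8*s - 2*t) + t = (-2*t + 8*s) + t = -t + 8*s)
K(n, 12) + J*141 = (-1*12 + 8*6) - 158*141 = (-12 + 48) - 22278 = 36 - 22278 = -22242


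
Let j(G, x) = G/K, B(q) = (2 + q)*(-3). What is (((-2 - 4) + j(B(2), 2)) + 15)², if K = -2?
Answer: 225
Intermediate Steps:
B(q) = -6 - 3*q
j(G, x) = -G/2 (j(G, x) = G/(-2) = G*(-½) = -G/2)
(((-2 - 4) + j(B(2), 2)) + 15)² = (((-2 - 4) - (-6 - 3*2)/2) + 15)² = ((-6 - (-6 - 6)/2) + 15)² = ((-6 - ½*(-12)) + 15)² = ((-6 + 6) + 15)² = (0 + 15)² = 15² = 225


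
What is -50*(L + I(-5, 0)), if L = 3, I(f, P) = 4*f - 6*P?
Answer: 850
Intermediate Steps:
I(f, P) = -6*P + 4*f
-50*(L + I(-5, 0)) = -50*(3 + (-6*0 + 4*(-5))) = -50*(3 + (0 - 20)) = -50*(3 - 20) = -50*(-17) = 850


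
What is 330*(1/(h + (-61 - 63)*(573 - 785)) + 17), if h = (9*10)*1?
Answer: 6726405/1199 ≈ 5610.0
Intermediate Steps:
h = 90 (h = 90*1 = 90)
330*(1/(h + (-61 - 63)*(573 - 785)) + 17) = 330*(1/(90 + (-61 - 63)*(573 - 785)) + 17) = 330*(1/(90 - 124*(-212)) + 17) = 330*(1/(90 + 26288) + 17) = 330*(1/26378 + 17) = 330*(448427/26378) = 6726405/1199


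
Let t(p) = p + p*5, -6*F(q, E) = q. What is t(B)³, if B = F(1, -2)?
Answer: -1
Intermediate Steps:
F(q, E) = -q/6
B = -⅙ (B = -⅙*1 = -⅙ ≈ -0.16667)
t(p) = 6*p (t(p) = p + 5*p = 6*p)
t(B)³ = (6*(-⅙))³ = (-1)³ = -1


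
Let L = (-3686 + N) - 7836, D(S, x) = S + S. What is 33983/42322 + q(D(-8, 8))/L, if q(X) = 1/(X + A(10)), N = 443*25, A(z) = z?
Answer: 22796182/28376901 ≈ 0.80334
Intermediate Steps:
N = 11075
D(S, x) = 2*S
q(X) = 1/(10 + X) (q(X) = 1/(X + 10) = 1/(10 + X))
L = -447 (L = (-3686 + 11075) - 7836 = 7389 - 7836 = -447)
33983/42322 + q(D(-8, 8))/L = 33983/42322 + 1/((10 + 2*(-8))*(-447)) = 33983*(1/42322) - 1/447/(10 - 16) = 33983/42322 - 1/447/(-6) = 33983/42322 - ⅙*(-1/447) = 33983/42322 + 1/2682 = 22796182/28376901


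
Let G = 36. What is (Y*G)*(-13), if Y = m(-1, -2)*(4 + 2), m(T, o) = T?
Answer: 2808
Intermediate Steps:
Y = -6 (Y = -(4 + 2) = -1*6 = -6)
(Y*G)*(-13) = -6*36*(-13) = -216*(-13) = 2808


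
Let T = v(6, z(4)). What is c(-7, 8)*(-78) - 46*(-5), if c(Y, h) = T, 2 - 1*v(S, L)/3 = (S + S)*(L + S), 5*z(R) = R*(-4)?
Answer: 38122/5 ≈ 7624.4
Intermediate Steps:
z(R) = -4*R/5 (z(R) = (R*(-4))/5 = (-4*R)/5 = -4*R/5)
v(S, L) = 6 - 6*S*(L + S) (v(S, L) = 6 - 3*(S + S)*(L + S) = 6 - 3*2*S*(L + S) = 6 - 6*S*(L + S))
T = -474/5 (T = 6 - 6*6² - 6*(-⅘*4)*6 = 6 - 6*36 - 6*(-16/5)*6 = 6 - 216 + 576/5 = -474/5 ≈ -94.800)
c(Y, h) = -474/5
c(-7, 8)*(-78) - 46*(-5) = -474/5*(-78) - 46*(-5) = 36972/5 + 230 = 38122/5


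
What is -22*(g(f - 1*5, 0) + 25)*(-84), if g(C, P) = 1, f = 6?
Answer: 48048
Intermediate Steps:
-22*(g(f - 1*5, 0) + 25)*(-84) = -22*(1 + 25)*(-84) = -22*26*(-84) = -572*(-84) = 48048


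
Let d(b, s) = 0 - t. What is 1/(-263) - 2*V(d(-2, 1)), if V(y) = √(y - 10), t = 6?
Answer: -1/263 - 8*I ≈ -0.0038023 - 8.0*I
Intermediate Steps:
d(b, s) = -6 (d(b, s) = 0 - 1*6 = 0 - 6 = -6)
V(y) = √(-10 + y)
1/(-263) - 2*V(d(-2, 1)) = 1/(-263) - 2*√(-10 - 6) = -1/263 - 8*I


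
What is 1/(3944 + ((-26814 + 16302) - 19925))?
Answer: -1/26493 ≈ -3.7746e-5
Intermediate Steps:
1/(3944 + ((-26814 + 16302) - 19925)) = 1/(3944 + (-10512 - 19925)) = 1/(3944 - 30437) = 1/(-26493) = -1/26493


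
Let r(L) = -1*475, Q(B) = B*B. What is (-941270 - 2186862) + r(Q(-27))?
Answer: -3128607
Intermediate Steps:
Q(B) = B²
r(L) = -475
(-941270 - 2186862) + r(Q(-27)) = (-941270 - 2186862) - 475 = -3128132 - 475 = -3128607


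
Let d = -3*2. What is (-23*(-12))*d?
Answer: -1656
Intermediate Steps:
d = -6
(-23*(-12))*d = -23*(-12)*(-6) = 276*(-6) = -1656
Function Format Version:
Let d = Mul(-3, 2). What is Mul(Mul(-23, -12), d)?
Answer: -1656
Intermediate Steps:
d = -6
Mul(Mul(-23, -12), d) = Mul(Mul(-23, -12), -6) = Mul(276, -6) = -1656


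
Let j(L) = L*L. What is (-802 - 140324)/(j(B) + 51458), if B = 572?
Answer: -23521/63107 ≈ -0.37272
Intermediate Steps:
j(L) = L²
(-802 - 140324)/(j(B) + 51458) = (-802 - 140324)/(572² + 51458) = -141126/(327184 + 51458) = -141126/378642 = -141126*1/378642 = -23521/63107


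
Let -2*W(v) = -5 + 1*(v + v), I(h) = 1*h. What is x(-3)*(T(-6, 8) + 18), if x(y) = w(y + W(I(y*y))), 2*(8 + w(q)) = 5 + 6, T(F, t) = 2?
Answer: -50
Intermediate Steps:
I(h) = h
W(v) = 5/2 - v (W(v) = -(-5 + 1*(v + v))/2 = -(-5 + 1*(2*v))/2 = -(-5 + 2*v)/2 = 5/2 - v)
w(q) = -5/2 (w(q) = -8 + (5 + 6)/2 = -8 + (½)*11 = -8 + 11/2 = -5/2)
x(y) = -5/2
x(-3)*(T(-6, 8) + 18) = -5*(2 + 18)/2 = -5/2*20 = -50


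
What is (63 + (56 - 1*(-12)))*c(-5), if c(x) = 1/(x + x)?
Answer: -131/10 ≈ -13.100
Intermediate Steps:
c(x) = 1/(2*x)
(63 + (56 - 1*(-12)))*c(-5) = (63 + (56 - 1*(-12)))*((½)/(-5)) = (63 + (56 + 12))*((½)*(-⅕)) = (63 + 68)*(-⅒) = 131*(-⅒) = -131/10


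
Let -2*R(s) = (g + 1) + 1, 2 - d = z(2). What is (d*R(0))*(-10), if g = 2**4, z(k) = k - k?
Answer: 180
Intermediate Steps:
z(k) = 0
g = 16
d = 2 (d = 2 - 1*0 = 2 + 0 = 2)
R(s) = -9 (R(s) = -((16 + 1) + 1)/2 = -(17 + 1)/2 = -1/2*18 = -9)
(d*R(0))*(-10) = (2*(-9))*(-10) = -18*(-10) = 180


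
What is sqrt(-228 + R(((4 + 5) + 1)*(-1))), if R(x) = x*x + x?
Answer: I*sqrt(138) ≈ 11.747*I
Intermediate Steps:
R(x) = x + x**2 (R(x) = x**2 + x = x + x**2)
sqrt(-228 + R(((4 + 5) + 1)*(-1))) = sqrt(-228 + (((4 + 5) + 1)*(-1))*(1 + ((4 + 5) + 1)*(-1))) = sqrt(-228 + ((9 + 1)*(-1))*(1 + (9 + 1)*(-1))) = sqrt(-228 + (10*(-1))*(1 + 10*(-1))) = sqrt(-228 - 10*(1 - 10)) = sqrt(-228 - 10*(-9)) = sqrt(-228 + 90) = sqrt(-138) = I*sqrt(138)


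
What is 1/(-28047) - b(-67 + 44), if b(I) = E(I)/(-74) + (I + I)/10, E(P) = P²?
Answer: 121919939/10377390 ≈ 11.749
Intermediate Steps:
b(I) = -I²/74 + I/5 (b(I) = I²/(-74) + (I + I)/10 = I²*(-1/74) + (2*I)*(⅒) = -I²/74 + I/5)
1/(-28047) - b(-67 + 44) = 1/(-28047) - (-67 + 44)*(74 - 5*(-67 + 44))/370 = -1/28047 - (-23)*(74 - 5*(-23))/370 = -1/28047 - (-23)*(74 + 115)/370 = -1/28047 - (-23)*189/370 = -1/28047 - 1*(-4347/370) = -1/28047 + 4347/370 = 121919939/10377390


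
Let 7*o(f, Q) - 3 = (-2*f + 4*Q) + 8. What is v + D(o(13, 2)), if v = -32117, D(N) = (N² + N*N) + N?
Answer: -32116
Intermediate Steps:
o(f, Q) = 11/7 - 2*f/7 + 4*Q/7 (o(f, Q) = 3/7 + ((-2*f + 4*Q) + 8)/7 = 3/7 + (8 - 2*f + 4*Q)/7 = 3/7 + (8/7 - 2*f/7 + 4*Q/7) = 11/7 - 2*f/7 + 4*Q/7)
D(N) = N + 2*N² (D(N) = (N² + N²) + N = 2*N² + N = N + 2*N²)
v + D(o(13, 2)) = -32117 + (11/7 - 2/7*13 + (4/7)*2)*(1 + 2*(11/7 - 2/7*13 + (4/7)*2)) = -32117 + (11/7 - 26/7 + 8/7)*(1 + 2*(11/7 - 26/7 + 8/7)) = -32117 - (1 + 2*(-1)) = -32117 - (1 - 2) = -32117 - 1*(-1) = -32117 + 1 = -32116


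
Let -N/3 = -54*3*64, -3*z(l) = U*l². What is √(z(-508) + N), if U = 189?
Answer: 12*I*√112687 ≈ 4028.3*I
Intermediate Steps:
z(l) = -63*l²
N = 31104 (N = -3*(-54*3)*64 = -(-486)*64 = -3*(-10368) = 31104)
√(z(-508) + N) = √(-63*(-508)² + 31104) = √(-63*258064 + 31104) = √(-16258032 + 31104) = √(-16226928) = 12*I*√112687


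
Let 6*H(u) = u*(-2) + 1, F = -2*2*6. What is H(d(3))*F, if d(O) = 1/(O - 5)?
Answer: -8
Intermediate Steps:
d(O) = 1/(-5 + O)
F = -24 (F = -4*6 = -24)
H(u) = ⅙ - u/3 (H(u) = (u*(-2) + 1)/6 = (-2*u + 1)/6 = (1 - 2*u)/6 = ⅙ - u/3)
H(d(3))*F = (⅙ - 1/(3*(-5 + 3)))*(-24) = (⅙ - ⅓/(-2))*(-24) = (⅙ - ⅓*(-½))*(-24) = (⅙ + ⅙)*(-24) = (⅓)*(-24) = -8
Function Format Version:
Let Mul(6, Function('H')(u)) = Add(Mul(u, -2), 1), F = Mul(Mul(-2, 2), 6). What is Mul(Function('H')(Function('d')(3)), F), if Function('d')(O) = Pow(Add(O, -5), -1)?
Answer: -8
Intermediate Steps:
Function('d')(O) = Pow(Add(-5, O), -1)
F = -24 (F = Mul(-4, 6) = -24)
Function('H')(u) = Add(Rational(1, 6), Mul(Rational(-1, 3), u)) (Function('H')(u) = Mul(Rational(1, 6), Add(Mul(u, -2), 1)) = Mul(Rational(1, 6), Add(Mul(-2, u), 1)) = Mul(Rational(1, 6), Add(1, Mul(-2, u))) = Add(Rational(1, 6), Mul(Rational(-1, 3), u)))
Mul(Function('H')(Function('d')(3)), F) = Mul(Add(Rational(1, 6), Mul(Rational(-1, 3), Pow(Add(-5, 3), -1))), -24) = Mul(Add(Rational(1, 6), Mul(Rational(-1, 3), Pow(-2, -1))), -24) = Mul(Add(Rational(1, 6), Mul(Rational(-1, 3), Rational(-1, 2))), -24) = Mul(Add(Rational(1, 6), Rational(1, 6)), -24) = Mul(Rational(1, 3), -24) = -8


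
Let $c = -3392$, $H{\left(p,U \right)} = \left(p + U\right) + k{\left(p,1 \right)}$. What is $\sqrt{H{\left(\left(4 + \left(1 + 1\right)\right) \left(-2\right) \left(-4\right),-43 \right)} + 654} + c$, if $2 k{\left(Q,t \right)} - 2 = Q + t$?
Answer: $-3392 + \frac{37 \sqrt{2}}{2} \approx -3365.8$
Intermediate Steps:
$k{\left(Q,t \right)} = 1 + \frac{Q}{2} + \frac{t}{2}$ ($k{\left(Q,t \right)} = 1 + \frac{Q + t}{2} = 1 + \left(\frac{Q}{2} + \frac{t}{2}\right) = 1 + \frac{Q}{2} + \frac{t}{2}$)
$H{\left(p,U \right)} = \frac{3}{2} + U + \frac{3 p}{2}$ ($H{\left(p,U \right)} = \left(p + U\right) + \left(1 + \frac{p}{2} + \frac{1}{2} \cdot 1\right) = \left(U + p\right) + \left(1 + \frac{p}{2} + \frac{1}{2}\right) = \left(U + p\right) + \left(\frac{3}{2} + \frac{p}{2}\right) = \frac{3}{2} + U + \frac{3 p}{2}$)
$\sqrt{H{\left(\left(4 + \left(1 + 1\right)\right) \left(-2\right) \left(-4\right),-43 \right)} + 654} + c = \sqrt{\left(\frac{3}{2} - 43 + \frac{3 \left(4 + \left(1 + 1\right)\right) \left(-2\right) \left(-4\right)}{2}\right) + 654} - 3392 = \sqrt{\left(\frac{3}{2} - 43 + \frac{3 \left(4 + 2\right) \left(-2\right) \left(-4\right)}{2}\right) + 654} - 3392 = \sqrt{\left(\frac{3}{2} - 43 + \frac{3 \cdot 6 \left(-2\right) \left(-4\right)}{2}\right) + 654} - 3392 = \sqrt{\left(\frac{3}{2} - 43 + \frac{3 \left(\left(-12\right) \left(-4\right)\right)}{2}\right) + 654} - 3392 = \sqrt{\left(\frac{3}{2} - 43 + \frac{3}{2} \cdot 48\right) + 654} - 3392 = \sqrt{\left(\frac{3}{2} - 43 + 72\right) + 654} - 3392 = \sqrt{\frac{61}{2} + 654} - 3392 = \sqrt{\frac{1369}{2}} - 3392 = \frac{37 \sqrt{2}}{2} - 3392 = -3392 + \frac{37 \sqrt{2}}{2}$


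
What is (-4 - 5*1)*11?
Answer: -99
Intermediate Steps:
(-4 - 5*1)*11 = (-4 - 5)*11 = -9*11 = -99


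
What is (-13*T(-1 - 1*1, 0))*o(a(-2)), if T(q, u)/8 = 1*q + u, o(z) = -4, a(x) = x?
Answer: -832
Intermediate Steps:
T(q, u) = 8*q + 8*u (T(q, u) = 8*(1*q + u) = 8*(q + u) = 8*q + 8*u)
(-13*T(-1 - 1*1, 0))*o(a(-2)) = -13*(8*(-1 - 1*1) + 8*0)*(-4) = -13*(8*(-1 - 1) + 0)*(-4) = -13*(8*(-2) + 0)*(-4) = -13*(-16 + 0)*(-4) = -13*(-16)*(-4) = 208*(-4) = -832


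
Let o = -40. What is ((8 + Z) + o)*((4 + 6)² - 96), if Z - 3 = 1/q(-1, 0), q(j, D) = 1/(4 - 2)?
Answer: -108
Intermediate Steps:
q(j, D) = ½ (q(j, D) = 1/2 = ½)
Z = 5 (Z = 3 + 1/(½) = 3 + 2 = 5)
((8 + Z) + o)*((4 + 6)² - 96) = ((8 + 5) - 40)*((4 + 6)² - 96) = (13 - 40)*(10² - 96) = -27*(100 - 96) = -27*4 = -108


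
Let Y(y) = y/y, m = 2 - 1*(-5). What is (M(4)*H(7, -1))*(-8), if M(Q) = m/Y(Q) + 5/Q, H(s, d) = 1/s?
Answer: -66/7 ≈ -9.4286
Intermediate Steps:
m = 7 (m = 2 + 5 = 7)
Y(y) = 1
M(Q) = 7 + 5/Q (M(Q) = 7/1 + 5/Q = 7*1 + 5/Q = 7 + 5/Q)
(M(4)*H(7, -1))*(-8) = ((7 + 5/4)/7)*(-8) = ((7 + 5*(¼))*(⅐))*(-8) = ((7 + 5/4)*(⅐))*(-8) = ((33/4)*(⅐))*(-8) = (33/28)*(-8) = -66/7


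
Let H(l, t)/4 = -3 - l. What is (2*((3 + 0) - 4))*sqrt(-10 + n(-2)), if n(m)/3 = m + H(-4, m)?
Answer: -4*I ≈ -4.0*I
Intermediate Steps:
H(l, t) = -12 - 4*l (H(l, t) = 4*(-3 - l) = -12 - 4*l)
n(m) = 12 + 3*m (n(m) = 3*(m + (-12 - 4*(-4))) = 3*(m + (-12 + 16)) = 3*(m + 4) = 3*(4 + m) = 12 + 3*m)
(2*((3 + 0) - 4))*sqrt(-10 + n(-2)) = (2*((3 + 0) - 4))*sqrt(-10 + (12 + 3*(-2))) = (2*(3 - 4))*sqrt(-10 + (12 - 6)) = (2*(-1))*sqrt(-10 + 6) = -4*I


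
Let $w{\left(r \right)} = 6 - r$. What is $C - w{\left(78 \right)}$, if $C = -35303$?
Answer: $-35231$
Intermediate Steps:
$C - w{\left(78 \right)} = -35303 - \left(6 - 78\right) = -35303 - -72 = -35303 + 72 = -35231$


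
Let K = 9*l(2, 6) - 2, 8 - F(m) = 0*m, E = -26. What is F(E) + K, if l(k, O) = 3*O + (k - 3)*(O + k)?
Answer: 96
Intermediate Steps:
F(m) = 8 (F(m) = 8 - 0*m = 8 - 1*0 = 8 + 0 = 8)
l(k, O) = 3*O + (-3 + k)*(O + k)
K = 88 (K = 9*(2*(-3 + 6 + 2)) - 2 = 9*(2*5) - 2 = 9*10 - 2 = 90 - 2 = 88)
F(E) + K = 8 + 88 = 96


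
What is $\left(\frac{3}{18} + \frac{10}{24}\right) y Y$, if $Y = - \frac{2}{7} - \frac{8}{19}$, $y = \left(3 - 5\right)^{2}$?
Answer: $- \frac{94}{57} \approx -1.6491$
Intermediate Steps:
$y = 4$ ($y = \left(-2\right)^{2} = 4$)
$Y = - \frac{94}{133}$ ($Y = \left(-2\right) \frac{1}{7} - \frac{8}{19} = - \frac{2}{7} - \frac{8}{19} = - \frac{94}{133} \approx -0.70677$)
$\left(\frac{3}{18} + \frac{10}{24}\right) y Y = \left(\frac{3}{18} + \frac{10}{24}\right) 4 \left(- \frac{94}{133}\right) = \left(3 \cdot \frac{1}{18} + 10 \cdot \frac{1}{24}\right) 4 \left(- \frac{94}{133}\right) = \left(\frac{1}{6} + \frac{5}{12}\right) 4 \left(- \frac{94}{133}\right) = \frac{7}{12} \cdot 4 \left(- \frac{94}{133}\right) = \frac{7}{3} \left(- \frac{94}{133}\right) = - \frac{94}{57}$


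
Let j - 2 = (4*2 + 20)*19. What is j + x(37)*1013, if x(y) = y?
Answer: 38015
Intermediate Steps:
j = 534 (j = 2 + (4*2 + 20)*19 = 2 + (8 + 20)*19 = 2 + 28*19 = 2 + 532 = 534)
j + x(37)*1013 = 534 + 37*1013 = 534 + 37481 = 38015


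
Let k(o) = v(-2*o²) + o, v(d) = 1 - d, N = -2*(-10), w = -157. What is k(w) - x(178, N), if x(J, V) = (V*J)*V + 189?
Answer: -22247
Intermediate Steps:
N = 20
x(J, V) = 189 + J*V² (x(J, V) = (J*V)*V + 189 = J*V² + 189 = 189 + J*V²)
k(o) = 1 + o + 2*o² (k(o) = (1 - (-2)*o²) + o = (1 + 2*o²) + o = 1 + o + 2*o²)
k(w) - x(178, N) = (1 - 157 + 2*(-157)²) - (189 + 178*20²) = (1 - 157 + 2*24649) - (189 + 178*400) = (1 - 157 + 49298) - (189 + 71200) = 49142 - 1*71389 = 49142 - 71389 = -22247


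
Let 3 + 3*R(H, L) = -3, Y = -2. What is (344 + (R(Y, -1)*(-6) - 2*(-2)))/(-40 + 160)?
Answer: 3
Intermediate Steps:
R(H, L) = -2 (R(H, L) = -1 + (⅓)*(-3) = -1 - 1 = -2)
(344 + (R(Y, -1)*(-6) - 2*(-2)))/(-40 + 160) = (344 + (-2*(-6) - 2*(-2)))/(-40 + 160) = (344 + (12 + 4))/120 = (344 + 16)*(1/120) = 360*(1/120) = 3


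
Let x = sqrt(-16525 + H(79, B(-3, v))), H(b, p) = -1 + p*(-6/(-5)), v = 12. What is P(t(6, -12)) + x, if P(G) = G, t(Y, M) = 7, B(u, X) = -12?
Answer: 7 + I*sqrt(413510)/5 ≈ 7.0 + 128.61*I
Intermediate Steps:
H(b, p) = -1 + 6*p/5 (H(b, p) = -1 + p*(-6*(-1/5)) = -1 + p*(6/5) = -1 + 6*p/5)
x = I*sqrt(413510)/5 (x = sqrt(-16525 + (-1 + (6/5)*(-12))) = sqrt(-16525 + (-1 - 72/5)) = sqrt(-16525 - 77/5) = sqrt(-82702/5) = I*sqrt(413510)/5 ≈ 128.61*I)
P(t(6, -12)) + x = 7 + I*sqrt(413510)/5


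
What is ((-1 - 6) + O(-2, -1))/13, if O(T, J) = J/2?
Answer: -15/26 ≈ -0.57692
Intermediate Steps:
O(T, J) = J/2 (O(T, J) = J*(1/2) = J/2)
((-1 - 6) + O(-2, -1))/13 = ((-1 - 6) + (1/2)*(-1))/13 = (-7 - 1/2)*(1/13) = -15/2*1/13 = -15/26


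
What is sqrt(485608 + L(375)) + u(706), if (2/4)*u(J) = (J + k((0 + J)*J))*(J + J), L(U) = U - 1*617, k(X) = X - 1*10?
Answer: 1409548768 + sqrt(485366) ≈ 1.4096e+9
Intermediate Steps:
k(X) = -10 + X (k(X) = X - 10 = -10 + X)
L(U) = -617 + U (L(U) = U - 617 = -617 + U)
u(J) = 4*J*(-10 + J + J**2) (u(J) = 2*((J + (-10 + (0 + J)*J))*(J + J)) = 2*((J + (-10 + J*J))*(2*J)) = 2*((J + (-10 + J**2))*(2*J)) = 2*((-10 + J + J**2)*(2*J)) = 2*(2*J*(-10 + J + J**2)) = 4*J*(-10 + J + J**2))
sqrt(485608 + L(375)) + u(706) = sqrt(485608 + (-617 + 375)) + 4*706*(-10 + 706 + 706**2) = sqrt(485608 - 242) + 4*706*(-10 + 706 + 498436) = sqrt(485366) + 4*706*499132 = sqrt(485366) + 1409548768 = 1409548768 + sqrt(485366)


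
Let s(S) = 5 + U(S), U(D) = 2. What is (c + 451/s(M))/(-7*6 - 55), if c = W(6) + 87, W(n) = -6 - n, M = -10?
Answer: -976/679 ≈ -1.4374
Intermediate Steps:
s(S) = 7 (s(S) = 5 + 2 = 7)
c = 75 (c = (-6 - 1*6) + 87 = (-6 - 6) + 87 = -12 + 87 = 75)
(c + 451/s(M))/(-7*6 - 55) = (75 + 451/7)/(-7*6 - 55) = (75 + 451*(⅐))/(-42 - 55) = (75 + 451/7)/(-97) = (976/7)*(-1/97) = -976/679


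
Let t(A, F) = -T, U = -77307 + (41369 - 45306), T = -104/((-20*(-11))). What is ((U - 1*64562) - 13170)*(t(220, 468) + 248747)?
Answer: -2174968302336/55 ≈ -3.9545e+10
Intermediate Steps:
T = -26/55 (T = -104/220 = -104*1/220 = -26/55 ≈ -0.47273)
U = -81244 (U = -77307 - 3937 = -81244)
t(A, F) = 26/55 (t(A, F) = -1*(-26/55) = 26/55)
((U - 1*64562) - 13170)*(t(220, 468) + 248747) = ((-81244 - 1*64562) - 13170)*(26/55 + 248747) = ((-81244 - 64562) - 13170)*(13681111/55) = (-145806 - 13170)*(13681111/55) = -158976*13681111/55 = -2174968302336/55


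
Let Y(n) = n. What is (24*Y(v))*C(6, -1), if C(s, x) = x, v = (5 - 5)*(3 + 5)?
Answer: 0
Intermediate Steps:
v = 0 (v = 0*8 = 0)
(24*Y(v))*C(6, -1) = (24*0)*(-1) = 0*(-1) = 0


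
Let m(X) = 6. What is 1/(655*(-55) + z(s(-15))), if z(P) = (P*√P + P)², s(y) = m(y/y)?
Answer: -35773/1279676425 - 72*√6/1279676425 ≈ -2.8093e-5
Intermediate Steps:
s(y) = 6
z(P) = (P + P^(3/2))² (z(P) = (P^(3/2) + P)² = (P + P^(3/2))²)
1/(655*(-55) + z(s(-15))) = 1/(655*(-55) + (6 + 6^(3/2))²) = 1/(-36025 + (6 + 6*√6)²)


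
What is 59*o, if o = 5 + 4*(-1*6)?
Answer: -1121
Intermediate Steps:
o = -19 (o = 5 + 4*(-6) = 5 - 24 = -19)
59*o = 59*(-19) = -1121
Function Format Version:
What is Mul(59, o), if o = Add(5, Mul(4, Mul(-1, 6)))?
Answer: -1121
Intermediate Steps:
o = -19 (o = Add(5, Mul(4, -6)) = Add(5, -24) = -19)
Mul(59, o) = Mul(59, -19) = -1121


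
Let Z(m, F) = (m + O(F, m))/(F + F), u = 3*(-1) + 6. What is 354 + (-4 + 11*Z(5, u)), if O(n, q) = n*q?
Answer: 1160/3 ≈ 386.67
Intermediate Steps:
u = 3 (u = -3 + 6 = 3)
Z(m, F) = (m + F*m)/(2*F) (Z(m, F) = (m + F*m)/(F + F) = (m + F*m)/((2*F)) = (m + F*m)*(1/(2*F)) = (m + F*m)/(2*F))
354 + (-4 + 11*Z(5, u)) = 354 + (-4 + 11*((1/2)*5*(1 + 3)/3)) = 354 + (-4 + 11*((1/2)*5*(1/3)*4)) = 354 + (-4 + 11*(10/3)) = 354 + (-4 + 110/3) = 354 + 98/3 = 1160/3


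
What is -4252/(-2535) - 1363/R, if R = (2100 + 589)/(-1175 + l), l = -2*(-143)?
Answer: 3083110873/6816615 ≈ 452.29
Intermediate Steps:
l = 286
R = -2689/889 (R = (2100 + 589)/(-1175 + 286) = 2689/(-889) = 2689*(-1/889) = -2689/889 ≈ -3.0247)
-4252/(-2535) - 1363/R = -4252/(-2535) - 1363/(-2689/889) = -4252*(-1/2535) - 1363*(-889/2689) = 4252/2535 + 1211707/2689 = 3083110873/6816615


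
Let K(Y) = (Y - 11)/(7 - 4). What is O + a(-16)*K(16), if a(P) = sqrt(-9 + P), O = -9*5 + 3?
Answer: -42 + 25*I/3 ≈ -42.0 + 8.3333*I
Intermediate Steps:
K(Y) = -11/3 + Y/3 (K(Y) = (-11 + Y)/3 = (-11 + Y)*(1/3) = -11/3 + Y/3)
O = -42 (O = -45 + 3 = -42)
O + a(-16)*K(16) = -42 + sqrt(-9 - 16)*(-11/3 + (1/3)*16) = -42 + sqrt(-25)*(-11/3 + 16/3) = -42 + (5*I)*(5/3) = -42 + 25*I/3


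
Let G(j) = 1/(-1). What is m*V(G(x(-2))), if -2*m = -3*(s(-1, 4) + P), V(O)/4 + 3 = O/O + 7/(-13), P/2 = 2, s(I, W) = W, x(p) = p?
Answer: -1584/13 ≈ -121.85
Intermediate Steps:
G(j) = -1
P = 4 (P = 2*2 = 4)
V(O) = -132/13 (V(O) = -12 + 4*(O/O + 7/(-13)) = -12 + 4*(1 + 7*(-1/13)) = -12 + 4*(1 - 7/13) = -12 + 4*(6/13) = -12 + 24/13 = -132/13)
m = 12 (m = -(-3)*(4 + 4)/2 = -(-3)*8/2 = -1/2*(-24) = 12)
m*V(G(x(-2))) = 12*(-132/13) = -1584/13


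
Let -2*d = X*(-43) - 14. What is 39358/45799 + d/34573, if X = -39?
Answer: 2645284531/3166817654 ≈ 0.83531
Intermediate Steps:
d = -1663/2 (d = -(-39*(-43) - 14)/2 = -(1677 - 14)/2 = -½*1663 = -1663/2 ≈ -831.50)
39358/45799 + d/34573 = 39358/45799 - 1663/2/34573 = 39358*(1/45799) - 1663/2*1/34573 = 39358/45799 - 1663/69146 = 2645284531/3166817654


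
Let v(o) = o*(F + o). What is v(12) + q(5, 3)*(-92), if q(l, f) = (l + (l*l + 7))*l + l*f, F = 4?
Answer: -18208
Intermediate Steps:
v(o) = o*(4 + o)
q(l, f) = f*l + l*(7 + l + l²) (q(l, f) = (l + (l² + 7))*l + f*l = (l + (7 + l²))*l + f*l = (7 + l + l²)*l + f*l = l*(7 + l + l²) + f*l = f*l + l*(7 + l + l²))
v(12) + q(5, 3)*(-92) = 12*(4 + 12) + (5*(7 + 3 + 5 + 5²))*(-92) = 12*16 + (5*(7 + 3 + 5 + 25))*(-92) = 192 + (5*40)*(-92) = 192 + 200*(-92) = 192 - 18400 = -18208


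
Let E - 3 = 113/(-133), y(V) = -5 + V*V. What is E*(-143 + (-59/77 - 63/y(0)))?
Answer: -1312974/4655 ≈ -282.06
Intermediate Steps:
y(V) = -5 + V²
E = 286/133 (E = 3 + 113/(-133) = 3 + 113*(-1/133) = 3 - 113/133 = 286/133 ≈ 2.1504)
E*(-143 + (-59/77 - 63/y(0))) = 286*(-143 + (-59/77 - 63/(-5 + 0²)))/133 = 286*(-143 + (-59*1/77 - 63/(-5 + 0)))/133 = 286*(-143 + (-59/77 - 63/(-5)))/133 = 286*(-143 + (-59/77 - 63*(-⅕)))/133 = 286*(-143 + (-59/77 + 63/5))/133 = 286*(-143 + 4556/385)/133 = (286/133)*(-50499/385) = -1312974/4655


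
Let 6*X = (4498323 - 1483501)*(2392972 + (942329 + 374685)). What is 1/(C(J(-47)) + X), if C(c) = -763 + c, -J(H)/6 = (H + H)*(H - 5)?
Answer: 1/1864157871991 ≈ 5.3644e-13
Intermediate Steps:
J(H) = -12*H*(-5 + H) (J(H) = -6*(H + H)*(H - 5) = -6*2*H*(-5 + H) = -12*H*(-5 + H))
X = 1864157902082 (X = ((4498323 - 1483501)*(2392972 + (942329 + 374685)))/6 = (3014822*(2392972 + 1317014))/6 = (3014822*3709986)/6 = (1/6)*11184947412492 = 1864157902082)
1/(C(J(-47)) + X) = 1/((-763 + 12*(-47)*(5 - 1*(-47))) + 1864157902082) = 1/((-763 + 12*(-47)*(5 + 47)) + 1864157902082) = 1/((-763 + 12*(-47)*52) + 1864157902082) = 1/((-763 - 29328) + 1864157902082) = 1/(-30091 + 1864157902082) = 1/1864157871991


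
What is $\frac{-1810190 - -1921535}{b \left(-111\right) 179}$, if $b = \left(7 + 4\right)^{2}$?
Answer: $- \frac{37115}{801383} \approx -0.046314$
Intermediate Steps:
$b = 121$ ($b = 11^{2} = 121$)
$\frac{-1810190 - -1921535}{b \left(-111\right) 179} = \frac{-1810190 - -1921535}{121 \left(-111\right) 179} = \frac{-1810190 + 1921535}{\left(-13431\right) 179} = \frac{111345}{-2404149} = 111345 \left(- \frac{1}{2404149}\right) = - \frac{37115}{801383}$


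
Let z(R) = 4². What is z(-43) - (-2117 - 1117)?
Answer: 3250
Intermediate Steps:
z(R) = 16
z(-43) - (-2117 - 1117) = 16 - (-2117 - 1117) = 16 - 1*(-3234) = 16 + 3234 = 3250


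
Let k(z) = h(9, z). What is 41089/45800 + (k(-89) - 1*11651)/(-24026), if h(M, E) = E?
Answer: 762448157/550195400 ≈ 1.3858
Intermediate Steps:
k(z) = z
41089/45800 + (k(-89) - 1*11651)/(-24026) = 41089/45800 + (-89 - 1*11651)/(-24026) = 41089*(1/45800) + (-89 - 11651)*(-1/24026) = 41089/45800 - 11740*(-1/24026) = 41089/45800 + 5870/12013 = 762448157/550195400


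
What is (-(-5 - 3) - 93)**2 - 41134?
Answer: -33909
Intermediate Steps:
(-(-5 - 3) - 93)**2 - 41134 = (-1*(-8) - 93)**2 - 41134 = (8 - 93)**2 - 41134 = (-85)**2 - 41134 = 7225 - 41134 = -33909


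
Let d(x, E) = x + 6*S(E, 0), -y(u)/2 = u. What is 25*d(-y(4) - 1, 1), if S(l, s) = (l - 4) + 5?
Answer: 475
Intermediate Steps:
S(l, s) = 1 + l (S(l, s) = (-4 + l) + 5 = 1 + l)
y(u) = -2*u
d(x, E) = 6 + x + 6*E (d(x, E) = x + 6*(1 + E) = x + (6 + 6*E) = 6 + x + 6*E)
25*d(-y(4) - 1, 1) = 25*(6 + (-(-2)*4 - 1) + 6*1) = 25*(6 + (-1*(-8) - 1) + 6) = 25*(6 + (8 - 1) + 6) = 25*(6 + 7 + 6) = 25*19 = 475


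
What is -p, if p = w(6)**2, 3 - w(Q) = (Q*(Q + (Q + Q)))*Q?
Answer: -416025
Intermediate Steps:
w(Q) = 3 - 3*Q**3 (w(Q) = 3 - Q*(Q + (Q + Q))*Q = 3 - Q*(Q + 2*Q)*Q = 3 - Q*(3*Q)*Q = 3 - 3*Q**2*Q = 3 - 3*Q**3)
p = 416025 (p = (3 - 3*6**3)**2 = (3 - 3*216)**2 = (3 - 648)**2 = (-645)**2 = 416025)
-p = -1*416025 = -416025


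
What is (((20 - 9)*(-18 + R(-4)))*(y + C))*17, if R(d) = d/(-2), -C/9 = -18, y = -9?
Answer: -457776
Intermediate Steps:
C = 162 (C = -9*(-18) = 162)
R(d) = -d/2 (R(d) = d*(-1/2) = -d/2)
(((20 - 9)*(-18 + R(-4)))*(y + C))*17 = (((20 - 9)*(-18 - 1/2*(-4)))*(-9 + 162))*17 = ((11*(-18 + 2))*153)*17 = ((11*(-16))*153)*17 = -176*153*17 = -26928*17 = -457776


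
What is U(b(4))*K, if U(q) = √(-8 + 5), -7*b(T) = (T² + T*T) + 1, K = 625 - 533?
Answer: 92*I*√3 ≈ 159.35*I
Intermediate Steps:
K = 92
b(T) = -⅐ - 2*T²/7 (b(T) = -((T² + T*T) + 1)/7 = -((T² + T²) + 1)/7 = -(2*T² + 1)/7 = -(1 + 2*T²)/7 = -⅐ - 2*T²/7)
U(q) = I*√3 (U(q) = √(-3) = I*√3)
U(b(4))*K = (I*√3)*92 = 92*I*√3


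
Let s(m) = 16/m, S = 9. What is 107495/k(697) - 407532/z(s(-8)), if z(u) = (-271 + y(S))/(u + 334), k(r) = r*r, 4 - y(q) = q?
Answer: 5477524209453/11173607 ≈ 4.9022e+5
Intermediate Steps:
y(q) = 4 - q
k(r) = r²
z(u) = -276/(334 + u) (z(u) = (-271 + (4 - 1*9))/(u + 334) = (-271 + (4 - 9))/(334 + u) = (-271 - 5)/(334 + u) = -276/(334 + u))
107495/k(697) - 407532/z(s(-8)) = 107495/(697²) - 407532/((-276/(334 + 16/(-8)))) = 107495/485809 - 407532/((-276/(334 + 16*(-⅛)))) = 107495*(1/485809) - 407532/((-276/(334 - 2))) = 107495/485809 - 407532/((-276/332)) = 107495/485809 - 407532/((-276*1/332)) = 107495/485809 - 407532/(-69/83) = 107495/485809 - 407532*(-83/69) = 107495/485809 + 11275052/23 = 5477524209453/11173607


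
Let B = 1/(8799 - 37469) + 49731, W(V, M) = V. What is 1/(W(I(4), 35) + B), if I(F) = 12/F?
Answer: 28670/1425873779 ≈ 2.0107e-5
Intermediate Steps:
B = 1425787769/28670 (B = 1/(-28670) + 49731 = -1/28670 + 49731 = 1425787769/28670 ≈ 49731.)
1/(W(I(4), 35) + B) = 1/(12/4 + 1425787769/28670) = 1/(12*(¼) + 1425787769/28670) = 1/(3 + 1425787769/28670) = 1/(1425873779/28670) = 28670/1425873779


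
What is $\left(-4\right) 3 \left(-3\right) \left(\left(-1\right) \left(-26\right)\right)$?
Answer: $936$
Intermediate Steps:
$\left(-4\right) 3 \left(-3\right) \left(\left(-1\right) \left(-26\right)\right) = \left(-12\right) \left(-3\right) 26 = 36 \cdot 26 = 936$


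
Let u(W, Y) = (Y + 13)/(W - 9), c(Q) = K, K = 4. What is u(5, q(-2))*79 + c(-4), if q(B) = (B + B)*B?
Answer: -1643/4 ≈ -410.75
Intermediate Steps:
c(Q) = 4
q(B) = 2*B² (q(B) = (2*B)*B = 2*B²)
u(W, Y) = (13 + Y)/(-9 + W)
u(5, q(-2))*79 + c(-4) = ((13 + 2*(-2)²)/(-9 + 5))*79 + 4 = ((13 + 2*4)/(-4))*79 + 4 = -(13 + 8)/4*79 + 4 = -¼*21*79 + 4 = -21/4*79 + 4 = -1659/4 + 4 = -1643/4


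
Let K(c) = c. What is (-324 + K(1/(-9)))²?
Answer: 8508889/81 ≈ 1.0505e+5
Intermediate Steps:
(-324 + K(1/(-9)))² = (-324 + 1/(-9))² = (-324 - ⅑)² = (-2917/9)² = 8508889/81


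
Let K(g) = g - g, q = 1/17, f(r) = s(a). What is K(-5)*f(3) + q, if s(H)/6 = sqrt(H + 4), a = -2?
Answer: 1/17 ≈ 0.058824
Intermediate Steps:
s(H) = 6*sqrt(4 + H) (s(H) = 6*sqrt(H + 4) = 6*sqrt(4 + H))
f(r) = 6*sqrt(2) (f(r) = 6*sqrt(4 - 2) = 6*sqrt(2))
q = 1/17 ≈ 0.058824
K(g) = 0
K(-5)*f(3) + q = 0*(6*sqrt(2)) + 1/17 = 0 + 1/17 = 1/17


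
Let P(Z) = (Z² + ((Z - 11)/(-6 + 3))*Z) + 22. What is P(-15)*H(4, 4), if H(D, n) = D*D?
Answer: 1872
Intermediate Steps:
H(D, n) = D²
P(Z) = 22 + Z² + Z*(11/3 - Z/3) (P(Z) = (Z² + ((-11 + Z)/(-3))*Z) + 22 = (Z² + ((-11 + Z)*(-⅓))*Z) + 22 = (Z² + (11/3 - Z/3)*Z) + 22 = (Z² + Z*(11/3 - Z/3)) + 22 = 22 + Z² + Z*(11/3 - Z/3))
P(-15)*H(4, 4) = (22 + (⅔)*(-15)² + (11/3)*(-15))*4² = (22 + (⅔)*225 - 55)*16 = (22 + 150 - 55)*16 = 117*16 = 1872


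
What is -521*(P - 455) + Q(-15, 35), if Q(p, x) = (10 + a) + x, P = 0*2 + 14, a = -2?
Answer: 229804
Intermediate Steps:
P = 14 (P = 0 + 14 = 14)
Q(p, x) = 8 + x (Q(p, x) = (10 - 2) + x = 8 + x)
-521*(P - 455) + Q(-15, 35) = -521*(14 - 455) + (8 + 35) = -521*(-441) + 43 = 229761 + 43 = 229804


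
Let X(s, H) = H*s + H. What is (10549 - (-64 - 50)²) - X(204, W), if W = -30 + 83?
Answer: -13312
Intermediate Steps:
W = 53
X(s, H) = H + H*s
(10549 - (-64 - 50)²) - X(204, W) = (10549 - (-64 - 50)²) - 53*(1 + 204) = (10549 - 1*(-114)²) - 53*205 = (10549 - 1*12996) - 1*10865 = (10549 - 12996) - 10865 = -2447 - 10865 = -13312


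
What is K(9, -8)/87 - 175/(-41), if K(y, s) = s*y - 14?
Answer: 11699/3567 ≈ 3.2798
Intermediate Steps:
K(y, s) = -14 + s*y
K(9, -8)/87 - 175/(-41) = (-14 - 8*9)/87 - 175/(-41) = (-14 - 72)*(1/87) - 175*(-1/41) = -86*1/87 + 175/41 = -86/87 + 175/41 = 11699/3567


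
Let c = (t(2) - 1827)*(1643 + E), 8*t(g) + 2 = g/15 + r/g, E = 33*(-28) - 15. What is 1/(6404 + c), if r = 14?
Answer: -15/19190284 ≈ -7.8165e-7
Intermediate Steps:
E = -939 (E = -924 - 15 = -939)
t(g) = -1/4 + g/120 + 7/(4*g) (t(g) = -1/4 + (g/15 + 14/g)/8 = -1/4 + (14/g + g/15)/8 = -1/4 + (g/120 + 7/(4*g)) = -1/4 + g/120 + 7/(4*g))
c = -19286344/15 (c = ((1/120)*(210 + 2*(-30 + 2))/2 - 1827)*(1643 - 939) = ((1/120)*(1/2)*(210 + 2*(-28)) - 1827)*704 = ((1/120)*(1/2)*(210 - 56) - 1827)*704 = ((1/120)*(1/2)*154 - 1827)*704 = (77/120 - 1827)*704 = -219163/120*704 = -19286344/15 ≈ -1.2858e+6)
1/(6404 + c) = 1/(6404 - 19286344/15) = 1/(-19190284/15) = -15/19190284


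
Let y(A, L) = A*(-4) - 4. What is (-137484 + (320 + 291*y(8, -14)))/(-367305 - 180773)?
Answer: 73820/274039 ≈ 0.26938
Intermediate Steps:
y(A, L) = -4 - 4*A (y(A, L) = -4*A - 4 = -4 - 4*A)
(-137484 + (320 + 291*y(8, -14)))/(-367305 - 180773) = (-137484 + (320 + 291*(-4 - 4*8)))/(-367305 - 180773) = (-137484 + (320 + 291*(-4 - 32)))/(-548078) = (-137484 + (320 + 291*(-36)))*(-1/548078) = (-137484 + (320 - 10476))*(-1/548078) = (-137484 - 10156)*(-1/548078) = -147640*(-1/548078) = 73820/274039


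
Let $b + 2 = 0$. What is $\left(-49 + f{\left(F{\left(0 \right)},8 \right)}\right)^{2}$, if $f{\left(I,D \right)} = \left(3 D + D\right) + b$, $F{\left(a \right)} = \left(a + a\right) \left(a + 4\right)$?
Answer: $361$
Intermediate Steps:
$b = -2$ ($b = -2 + 0 = -2$)
$F{\left(a \right)} = 2 a \left(4 + a\right)$
$f{\left(I,D \right)} = -2 + 4 D$ ($f{\left(I,D \right)} = \left(3 D + D\right) - 2 = 4 D - 2 = -2 + 4 D$)
$\left(-49 + f{\left(F{\left(0 \right)},8 \right)}\right)^{2} = \left(-49 + \left(-2 + 4 \cdot 8\right)\right)^{2} = \left(-49 + \left(-2 + 32\right)\right)^{2} = \left(-49 + 30\right)^{2} = \left(-19\right)^{2} = 361$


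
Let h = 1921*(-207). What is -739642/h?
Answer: 739642/397647 ≈ 1.8600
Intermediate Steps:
h = -397647
-739642/h = -739642/(-397647) = -739642*(-1/397647) = 739642/397647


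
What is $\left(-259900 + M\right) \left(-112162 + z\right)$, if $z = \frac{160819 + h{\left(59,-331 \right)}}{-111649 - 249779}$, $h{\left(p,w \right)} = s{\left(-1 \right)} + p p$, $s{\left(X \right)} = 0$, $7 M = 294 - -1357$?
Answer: $\frac{877202852470521}{30119} \approx 2.9125 \cdot 10^{10}$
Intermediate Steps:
$M = \frac{1651}{7}$ ($M = \frac{294 - -1357}{7} = \frac{294 + 1357}{7} = \frac{1}{7} \cdot 1651 = \frac{1651}{7} \approx 235.86$)
$h{\left(p,w \right)} = p^{2}$ ($h{\left(p,w \right)} = 0 + p p = 0 + p^{2} = p^{2}$)
$z = - \frac{41075}{90357}$ ($z = \frac{160819 + 59^{2}}{-111649 - 249779} = \frac{160819 + 3481}{-361428} = 164300 \left(- \frac{1}{361428}\right) = - \frac{41075}{90357} \approx -0.45459$)
$\left(-259900 + M\right) \left(-112162 + z\right) = \left(-259900 + \frac{1651}{7}\right) \left(-112162 - \frac{41075}{90357}\right) = \left(- \frac{1817649}{7}\right) \left(- \frac{10134662909}{90357}\right) = \frac{877202852470521}{30119}$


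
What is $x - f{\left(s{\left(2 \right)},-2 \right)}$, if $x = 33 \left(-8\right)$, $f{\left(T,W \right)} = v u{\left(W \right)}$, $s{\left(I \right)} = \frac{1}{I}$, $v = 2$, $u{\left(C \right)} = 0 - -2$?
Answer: $-268$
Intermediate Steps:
$u{\left(C \right)} = 2$ ($u{\left(C \right)} = 0 + 2 = 2$)
$f{\left(T,W \right)} = 4$ ($f{\left(T,W \right)} = 2 \cdot 2 = 4$)
$x = -264$
$x - f{\left(s{\left(2 \right)},-2 \right)} = -264 - 4 = -268$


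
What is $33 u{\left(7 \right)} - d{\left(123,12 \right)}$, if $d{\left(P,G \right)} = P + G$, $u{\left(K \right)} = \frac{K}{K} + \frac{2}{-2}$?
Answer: $-135$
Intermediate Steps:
$u{\left(K \right)} = 0$ ($u{\left(K \right)} = 1 + 2 \left(- \frac{1}{2}\right) = 1 - 1 = 0$)
$d{\left(P,G \right)} = G + P$
$33 u{\left(7 \right)} - d{\left(123,12 \right)} = 33 \cdot 0 - \left(12 + 123\right) = 0 - 135 = -135$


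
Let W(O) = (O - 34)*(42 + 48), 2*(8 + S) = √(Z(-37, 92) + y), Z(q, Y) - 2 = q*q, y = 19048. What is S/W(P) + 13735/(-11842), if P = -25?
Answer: -36419057/31440510 - √20419/10620 ≈ -1.1718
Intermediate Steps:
Z(q, Y) = 2 + q² (Z(q, Y) = 2 + q*q = 2 + q²)
S = -8 + √20419/2 (S = -8 + √((2 + (-37)²) + 19048)/2 = -8 + √((2 + 1369) + 19048)/2 = -8 + √(1371 + 19048)/2 = -8 + √20419/2 ≈ 63.448)
W(O) = -3060 + 90*O (W(O) = (-34 + O)*90 = -3060 + 90*O)
S/W(P) + 13735/(-11842) = (-8 + √20419/2)/(-3060 + 90*(-25)) + 13735/(-11842) = (-8 + √20419/2)/(-3060 - 2250) + 13735*(-1/11842) = (-8 + √20419/2)/(-5310) - 13735/11842 = (-8 + √20419/2)*(-1/5310) - 13735/11842 = (4/2655 - √20419/10620) - 13735/11842 = -36419057/31440510 - √20419/10620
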